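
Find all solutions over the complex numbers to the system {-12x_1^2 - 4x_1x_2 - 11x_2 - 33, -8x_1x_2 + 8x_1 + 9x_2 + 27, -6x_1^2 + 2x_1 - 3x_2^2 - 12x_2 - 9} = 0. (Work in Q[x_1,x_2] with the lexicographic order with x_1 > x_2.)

{(0, -3)}

Compute a lex Gröbner basis by Buchberger's algorithm.
f_1 = -12x_1^2 - 4x_1x_2 - 11x_2 - 33, LT = x_1^2.
f_2 = -8x_1x_2 + 8x_1 + 9x_2 + 27, LT = x_1x_2.
f_3 = -6x_1^2 + 2x_1 - 3x_2^2 - 12x_2 - 9, LT = x_1^2.

S(f_1,f_2): lcm = x_1^2x_2. S = x_1^2 + 1/3x_1x_2^2 + 9/8x_1x_2 + 27/8x_1 + 11/12x_2^2 + 11/4x_2.
  leading term x_1^2: subtract (-1/12)·f_1 from x_1^2 + 1/3x_1x_2^2 + 9/8x_1x_2 + 27/8x_1 + 11/12x_2^2 + 11/4x_2 → 1/3x_1x_2^2 + 19/24x_1x_2 + 27/8x_1 + 11/12x_2^2 + 11/6x_2 - 11/4
  leading term x_1x_2^2: subtract (-1/24x_2)·f_2 from 1/3x_1x_2^2 + 19/24x_1x_2 + 27/8x_1 + 11/12x_2^2 + 11/6x_2 - 11/4 → 9/8x_1x_2 + 27/8x_1 + 31/24x_2^2 + 71/24x_2 - 11/4
  leading term x_1x_2: subtract (-9/64)·f_2 from 9/8x_1x_2 + 27/8x_1 + 31/24x_2^2 + 71/24x_2 - 11/4 → 9/2x_1 + 31/24x_2^2 + 811/192x_2 + 67/64
  leading term x_1: no divisor's leading term divides it; move 9/2x_1 to the remainder.
  leading term x_2^2: no divisor's leading term divides it; move 31/24x_2^2 to the remainder.
  leading term x_2: no divisor's leading term divides it; move 811/192x_2 to the remainder.
  leading term 1: no divisor's leading term divides it; move 67/64 to the remainder.
  remainder 9/2x_1 + 31/24x_2^2 + 811/192x_2 + 67/64 ≠ 0; add h_4 = 9/2x_1 + 31/24x_2^2 + 811/192x_2 + 67/64 to the basis.

S(f_1,f_3): lcm = x_1^2. S = 1/3x_1x_2 + 1/3x_1 - 1/2x_2^2 - 13/12x_2 + 5/4.
  leading term x_1x_2: subtract (-1/24)·f_2 from 1/3x_1x_2 + 1/3x_1 - 1/2x_2^2 - 13/12x_2 + 5/4 → 2/3x_1 - 1/2x_2^2 - 17/24x_2 + 19/8
  leading term x_1: subtract (4/27)·h_4 from 2/3x_1 - 1/2x_2^2 - 17/24x_2 + 19/8 → -56/81x_2^2 - 1729/1296x_2 + 959/432
  leading term x_2^2: no divisor's leading term divides it; move -56/81x_2^2 to the remainder.
  leading term x_2: no divisor's leading term divides it; move -1729/1296x_2 to the remainder.
  leading term 1: no divisor's leading term divides it; move 959/432 to the remainder.
  remainder -56/81x_2^2 - 1729/1296x_2 + 959/432 ≠ 0; add h_5 = -56/81x_2^2 - 1729/1296x_2 + 959/432 to the basis.

S(f_2,f_3): lcm = x_1^2x_2. S = -x_1^2 - 19/24x_1x_2 - 27/8x_1 - 1/2x_2^3 - 2x_2^2 - 3/2x_2.
  leading term x_1^2: subtract (1/12)·f_1 from -x_1^2 - 19/24x_1x_2 - 27/8x_1 - 1/2x_2^3 - 2x_2^2 - 3/2x_2 → -11/24x_1x_2 - 27/8x_1 - 1/2x_2^3 - 2x_2^2 - 7/12x_2 + 11/4
  leading term x_1x_2: subtract (11/192)·f_2 from -11/24x_1x_2 - 27/8x_1 - 1/2x_2^3 - 2x_2^2 - 7/12x_2 + 11/4 → -23/6x_1 - 1/2x_2^3 - 2x_2^2 - 211/192x_2 + 77/64
  leading term x_1: subtract (-23/27)·h_4 from -23/6x_1 - 1/2x_2^3 - 2x_2^2 - 211/192x_2 + 77/64 → -1/2x_2^3 - 583/648x_2^2 + 3239/1296x_2 + 905/432
  leading term x_2^3: subtract (81/112x_2)·h_5 from -1/2x_2^3 - 583/648x_2^2 + 3239/1296x_2 + 905/432 → 1351/20736x_2^2 + 18533/20736x_2 + 905/432
  leading term x_2^2: subtract (-193/2048)·h_5 from 1351/20736x_2^2 + 18533/20736x_2 + 905/432 → 25167/32768x_2 + 75501/32768
  leading term x_2: no divisor's leading term divides it; move 25167/32768x_2 to the remainder.
  leading term 1: no divisor's leading term divides it; move 75501/32768 to the remainder.
  remainder 25167/32768x_2 + 75501/32768 ≠ 0; add h_6 = 25167/32768x_2 + 75501/32768 to the basis.

The other S-polynomials (S(f_1,h_4), S(f_2,h_4), S(f_3,h_4), S(f_1,h_5), S(f_2,h_5), S(f_3,h_5), S(h_4,h_5), S(f_1,h_6), S(f_2,h_6), S(f_3,h_6), S(h_4,h_6), S(h_5,h_6)) all reduce to 0 modulo the current basis, so we have a Gröbner basis.
Inter-reduce: drop elements whose leading term is divisible by another's, tail-reduce, and make monic.
Reduced Gröbner basis: {x_1, x_2 + 3}.

A lex Gröbner basis eliminates variables successively. Here x_2 + 3 depends only on x_2, with roots {-3}; lifting each root through the earlier basis elements recovers the full solutions.
  x_2 = -3: the earlier basis element becomes x_1 = 0, giving x_1 = 0 — point (0, -3).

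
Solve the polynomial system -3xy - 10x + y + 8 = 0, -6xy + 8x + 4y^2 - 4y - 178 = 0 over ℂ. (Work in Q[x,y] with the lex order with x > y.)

Compute a lex Gröbner basis by Buchberger's algorithm.
f_1 = -3xy - 10x + y + 8, LT = xy.
f_2 = -6xy + 8x + 4y^2 - 4y - 178, LT = xy.

S(f_1,f_2): lcm = xy. S = 14/3x + 2/3y^2 - y - 97/3.
  leading term x: no divisor's leading term divides it; move 14/3x to the remainder.
  leading term y^2: no divisor's leading term divides it; move 2/3y^2 to the remainder.
  leading term y: no divisor's leading term divides it; move -y to the remainder.
  leading term 1: no divisor's leading term divides it; move -97/3 to the remainder.
  remainder 14/3x + 2/3y^2 - y - 97/3 ≠ 0; add h_3 = 14/3x + 2/3y^2 - y - 97/3 to the basis.

S(f_1,h_3): lcm = xy. S = 10/3x - 1/7y^3 + 3/14y^2 + 277/42y - 8/3.
  leading term x: subtract (5/7)·h_3 from 10/3x - 1/7y^3 + 3/14y^2 + 277/42y - 8/3 → -1/7y^3 - 11/42y^2 + 307/42y + 143/7
  leading term y^3: no divisor's leading term divides it; move -1/7y^3 to the remainder.
  leading term y^2: no divisor's leading term divides it; move -11/42y^2 to the remainder.
  leading term y: no divisor's leading term divides it; move 307/42y to the remainder.
  leading term 1: no divisor's leading term divides it; move 143/7 to the remainder.
  remainder -1/7y^3 - 11/42y^2 + 307/42y + 143/7 ≠ 0; add h_4 = -1/7y^3 - 11/42y^2 + 307/42y + 143/7 to the basis.

The other S-polynomials (S(f_2,h_3), S(f_1,h_4), S(f_2,h_4), S(h_3,h_4)) all reduce to 0 modulo the current basis, so we have a Gröbner basis.
Inter-reduce: drop elements whose leading term is divisible by another's, tail-reduce, and make monic.
Reduced Gröbner basis: {x + 1/7y^2 - 3/14y - 97/14, y^3 + 11/6y^2 - 307/6y - 143}.

The lex basis is triangular: the last element involves only y. Solving y^3 + 11/6y^2 - 307/6y - 143 = 0 gives y ∈ {-3, 7/12 - sqrt(6913)/12, 7/12 + sqrt(6913)/12}; substituting each value into the earlier elements determines the remaining variables.
  y = -3: the earlier basis element becomes x - 5 = 0, giving x = 5 — point (5, -3).
  y = 7/12 - sqrt(6913)/12: the earlier basis element becomes x - 37/252 + sqrt(6913)/252 = 0, giving x = 37/252 - sqrt(6913)/252 — point (37/252 - sqrt(6913)/252, 7/12 - sqrt(6913)/12).
  y = 7/12 + sqrt(6913)/12: the earlier basis element becomes x - sqrt(6913)/252 - 37/252 = 0, giving x = 37/252 + sqrt(6913)/252 — point (37/252 + sqrt(6913)/252, 7/12 + sqrt(6913)/12).

{(5, -3), (37/252 - sqrt(6913)/252, 7/12 - sqrt(6913)/12), (37/252 + sqrt(6913)/252, 7/12 + sqrt(6913)/12)}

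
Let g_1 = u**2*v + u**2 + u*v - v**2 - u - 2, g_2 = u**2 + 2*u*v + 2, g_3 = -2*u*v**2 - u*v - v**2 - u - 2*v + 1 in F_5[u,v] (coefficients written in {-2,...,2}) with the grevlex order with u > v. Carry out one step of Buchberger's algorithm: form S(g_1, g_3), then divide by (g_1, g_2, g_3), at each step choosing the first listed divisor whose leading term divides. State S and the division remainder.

lcm(LM(g_1), LM(g_3)) = u**2*v**2.
S = (lcm/LT(g_1))·g_1 − (lcm/LT(g_3))·g_3 = -2*u**2*v - 2*u*v**2 - v**3 + 2*u**2 - 2*u*v - 2*u - 2*v.
Reduce S modulo (g_1, g_2, g_3) in that order:
  leading term u**2*v: subtract (-2)·g_1 from -2*u**2*v - 2*u*v**2 - v**3 + 2*u**2 - 2*u*v - 2*u - 2*v → -2*u*v**2 - v**3 - u**2 - 2*v**2 + u - 2*v + 1
  leading term u*v**2: subtract (1)·g_3 from -2*u*v**2 - v**3 - u**2 - 2*v**2 + u - 2*v + 1 → -v**3 - u**2 + u*v - v**2 + 2*u
  leading term v**3: no divisor's leading term divides it; move -v**3 to the remainder.
  leading term u**2: subtract (-1)·g_2 from -u**2 + u*v - v**2 + 2*u → -2*u*v - v**2 + 2*u + 2
  leading term u*v: no divisor's leading term divides it; move -2*u*v to the remainder.
  leading term v**2: no divisor's leading term divides it; move -v**2 to the remainder.
  leading term u: no divisor's leading term divides it; move 2*u to the remainder.
  leading term 1: no divisor's leading term divides it; move 2 to the remainder.
The remainder -v**3 - 2*u*v - v**2 + 2*u + 2 is nonzero, so it would be added as the next basis element.

S(g_1, g_3) = -2*u**2*v - 2*u*v**2 - v**3 + 2*u**2 - 2*u*v - 2*u - 2*v; remainder on division = -v**3 - 2*u*v - v**2 + 2*u + 2.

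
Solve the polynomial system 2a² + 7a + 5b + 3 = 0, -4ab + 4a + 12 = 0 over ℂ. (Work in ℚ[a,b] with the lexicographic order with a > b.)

{(-3, 0), (-1/4 + sqrt(39)*I/4, 7/10 - 3*sqrt(39)*I/10), (-1/4 - sqrt(39)*I/4, 7/10 + 3*sqrt(39)*I/10)}

Compute a lex Gröbner basis by Buchberger's algorithm.
f_1 = 2a² + 7a + 5b + 3, LT = a².
f_2 = -4ab + 4a + 12, LT = ab.

S(f_1,f_2): lcm = a²b. S = a² + 7/2ab + 3a + 5/2b² + 3/2b.
  leading term a²: subtract (½)·f_1 from a² + 7/2ab + 3a + 5/2b² + 3/2b → 7/2ab - ½a + 5/2b² - b - 3/2
  leading term ab: subtract (-⅞)·f_2 from 7/2ab - ½a + 5/2b² - b - 3/2 → 3a + 5/2b² - b + 9
  leading term a: no divisor's leading term divides it; move 3a to the remainder.
  leading term b²: no divisor's leading term divides it; move 5/2b² to the remainder.
  leading term b: no divisor's leading term divides it; move -b to the remainder.
  leading term 1: no divisor's leading term divides it; move 9 to the remainder.
  remainder 3a + 5/2b² - b + 9 ≠ 0; add h_3 = 3a + 5/2b² - b + 9 to the basis.

S(f_2,h_3): lcm = ab. S = -a - ⅚b³ + ⅓b² - 3b - 3.
  leading term a: subtract (-⅓)·h_3 from -a - ⅚b³ + ⅓b² - 3b - 3 → -⅚b³ + 7/6b² - 10/3b
  leading term b³: no divisor's leading term divides it; move -⅚b³ to the remainder.
  leading term b²: no divisor's leading term divides it; move 7/6b² to the remainder.
  leading term b: no divisor's leading term divides it; move -10/3b to the remainder.
  remainder -⅚b³ + 7/6b² - 10/3b ≠ 0; add h_4 = -⅚b³ + 7/6b² - 10/3b to the basis.

The other S-polynomials (S(f_1,h_3), S(f_1,h_4), S(f_2,h_4), S(h_3,h_4)) all reduce to 0 modulo the current basis, so we have a Gröbner basis.
Inter-reduce: drop elements whose leading term is divisible by another's, tail-reduce, and make monic.
Reduced Gröbner basis: {a + ⅚b² - ⅓b + 3, b³ - 7/5b² + 4b}.

A lex Gröbner basis eliminates variables successively. Here b³ - 7/5b² + 4b depends only on b, with roots {0, 7/10 - 3*sqrt(39)*I/10, 7/10 + 3*sqrt(39)*I/10}; lifting each root through the earlier basis elements recovers the full solutions.
  b = 0: the earlier basis element becomes a + 3 = 0, giving a = -3 — point (-3, 0).
  b = 7/10 - 3*sqrt(39)*I/10: the earlier basis element becomes a + 1/4 - sqrt(39)*I/4 = 0, giving a = -1/4 + sqrt(39)*I/4 — point (-1/4 + sqrt(39)*I/4, 7/10 - 3*sqrt(39)*I/10).
  b = 7/10 + 3*sqrt(39)*I/10: the earlier basis element becomes a + 1/4 + sqrt(39)*I/4 = 0, giving a = -1/4 - sqrt(39)*I/4 — point (-1/4 - sqrt(39)*I/4, 7/10 + 3*sqrt(39)*I/10).
Check: every point annihilates each of the original generators.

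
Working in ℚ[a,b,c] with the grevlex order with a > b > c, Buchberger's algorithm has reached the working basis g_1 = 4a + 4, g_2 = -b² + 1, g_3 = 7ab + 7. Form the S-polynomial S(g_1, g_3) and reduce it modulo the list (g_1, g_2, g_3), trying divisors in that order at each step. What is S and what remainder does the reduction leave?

S(g_1, g_3) = b - 1; remainder on division = b - 1.

lcm(LM(g_1), LM(g_3)) = ab.
S = (lcm/LT(g_1))·g_1 − (lcm/LT(g_3))·g_3 = b - 1.
Reduce S modulo (g_1, g_2, g_3) in that order:
  leading term b: no divisor's leading term divides it; move b to the remainder.
  leading term 1: no divisor's leading term divides it; move -1 to the remainder.
The remainder b - 1 is nonzero, so it would be added as the next basis element.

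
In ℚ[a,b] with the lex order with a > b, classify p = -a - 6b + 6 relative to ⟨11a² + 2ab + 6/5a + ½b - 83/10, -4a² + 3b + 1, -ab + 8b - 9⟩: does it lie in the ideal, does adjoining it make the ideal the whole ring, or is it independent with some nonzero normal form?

Adjoining -a - 6b + 6 makes the ideal the whole ring: the system is inconsistent.

First compute the reduced Gröbner basis of I by Buchberger's algorithm.
f_1 = 11a² + 2ab + 6/5a + ½b - 83/10, LT = a².
f_2 = -4a² + 3b + 1, LT = a².
f_3 = -ab + 8b - 9, LT = ab.

S(f_1,f_2): lcm = a². S = 2/11ab + 6/55a + 35/44b - 111/220.
  leading term ab: subtract (-2/11)·f_3 from 2/11ab + 6/55a + 35/44b - 111/220 → 6/55a + 9/4b - 471/220
  leading term a: no divisor's leading term divides it; move 6/55a to the remainder.
  leading term b: no divisor's leading term divides it; move 9/4b to the remainder.
  leading term 1: no divisor's leading term divides it; move -471/220 to the remainder.
  remainder 6/55a + 9/4b - 471/220 ≠ 0; add h_4 = 6/55a + 9/4b - 471/220 to the basis.

S(f_1,f_3): lcm = a²b. S = 2/11ab² + 446/55ab - 9a + 1/22b² - 83/110b.
  leading term ab²: subtract (-2/11b)·f_3 from 2/11ab² + 446/55ab - 9a + 1/22b² - 83/110b → 446/55ab - 9a + 3/2b² - 263/110b
  leading term ab: subtract (-446/55)·f_3 from 446/55ab - 9a + 3/2b² - 263/110b → -9a + 3/2b² + 6873/110b - 4014/55
  leading term a: subtract (-165/2)·h_4 from -9a + 3/2b² + 6873/110b - 4014/55 → 3/2b² + 109167/440b - 109827/440
  leading term b²: no divisor's leading term divides it; move 3/2b² to the remainder.
  leading term b: no divisor's leading term divides it; move 109167/440b to the remainder.
  leading term 1: no divisor's leading term divides it; move -109827/440 to the remainder.
  remainder 3/2b² + 109167/440b - 109827/440 ≠ 0; add h_5 = 3/2b² + 109167/440b - 109827/440 to the basis.

S(f_2,f_3): lcm = a²b. S = 8ab - 9a - ¾b² - ¼b.
  leading term ab: subtract (-8)·f_3 from 8ab - 9a - ¾b² - ¼b → -9a - ¾b² + 255/4b - 72
  leading term a: subtract (-165/2)·h_4 from -9a - ¾b² + 255/4b - 72 → -¾b² + 1995/8b - 1989/8
  leading term b²: subtract (-½)·h_5 from -¾b² + 1995/8b - 1989/8 → 328617/880b - 328617/880
  leading term b: no divisor's leading term divides it; move 328617/880b to the remainder.
  leading term 1: no divisor's leading term divides it; move -328617/880 to the remainder.
  remainder 328617/880b - 328617/880 ≠ 0; add h_6 = 328617/880b - 328617/880 to the basis.

The other S-polynomials (S(f_1,h_4), S(f_2,h_4), S(f_3,h_4), S(f_1,h_5), S(f_2,h_5), S(f_3,h_5), S(h_4,h_5), S(f_1,h_6), S(f_2,h_6), S(f_3,h_6), S(h_4,h_6), S(h_5,h_6)) all reduce to 0 modulo the current basis, so we have a Gröbner basis.
Inter-reduce: drop elements whose leading term is divisible by another's, tail-reduce, and make monic.
Reduced Gröbner basis: {a + 1, b - 1}.
Label its elements g_1 = a + 1, g_2 = b - 1.

Reduce p = -a - 6b + 6 modulo G:
  leading term a: subtract (-1)·g_1 from -a - 6b + 6 → -6b + 7
  leading term b: subtract (-6)·g_2 from -6b + 7 → 1
  leading term 1: no divisor's leading term divides it; move 1 to the remainder.
  normal form = 1.
The normal form is nonzero, so p ∉ I. Since p minus its normal form lies in I, I + (p) = I + (r) where r = 1; decide whether this ideal is the whole ring.
Here r = 1 is a nonzero constant, hence a unit: 1 ∈ I + (p), the Gröbner basis of I + (p) is {1}, and the enlarged system has no common solution — adjoining p is inconsistent.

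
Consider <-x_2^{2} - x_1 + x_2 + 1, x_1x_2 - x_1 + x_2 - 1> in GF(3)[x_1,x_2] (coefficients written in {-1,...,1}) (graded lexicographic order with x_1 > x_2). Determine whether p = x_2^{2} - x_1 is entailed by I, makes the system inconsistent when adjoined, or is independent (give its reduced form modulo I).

First compute the reduced Gröbner basis of I by Buchberger's algorithm.
f_1 = -x_2^{2} - x_1 + x_2 + 1, LT = x_2^{2}.
f_2 = x_1x_2 - x_1 + x_2 - 1, LT = x_1x_2.

S(f_1,f_2): lcm = x_1x_2^{2}. S = x_1^{2} - x_2^{2} - x_1 + x_2.
  leading term x_1^{2}: no divisor's leading term divides it; move x_1^{2} to the remainder.
  leading term x_2^{2}: subtract (1)·f_1 from -x_2^{2} - x_1 + x_2 → -1
  leading term 1: no divisor's leading term divides it; move -1 to the remainder.
  remainder x_1^{2} - 1 ≠ 0; add h_3 = x_1^{2} - 1 to the basis.

The other S-polynomials (S(f_1,h_3), S(f_2,h_3)) all reduce to 0 modulo the current basis, so we have a Gröbner basis.
Inter-reduce: drop elements whose leading term is divisible by another's, tail-reduce, and make monic.
Reduced Gröbner basis: {x_1^{2} - 1, x_1x_2 - x_1 + x_2 - 1, x_2^{2} + x_1 - x_2 - 1}.
Label its elements g_1 = x_1^{2} - 1, g_2 = x_1x_2 - x_1 + x_2 - 1, g_3 = x_2^{2} + x_1 - x_2 - 1.

Reduce p = x_2^{2} - x_1 modulo G:
  leading term x_2^{2}: subtract (1)·g_3 from x_2^{2} - x_1 → x_1 + x_2 + 1
  leading term x_1: no divisor's leading term divides it; move x_1 to the remainder.
  leading term x_2: no divisor's leading term divides it; move x_2 to the remainder.
  leading term 1: no divisor's leading term divides it; move 1 to the remainder.
  normal form = x_1 + x_2 + 1.
The normal form is nonzero, so p ∉ I. Since p minus its normal form lies in I, I + (p) = I + (r) where r = x_1 + x_2 + 1; decide whether this ideal is the whole ring.
Run Buchberger on G together with r (pairs among the g_i already reduce to 0 since G is a Gröbner basis):
g_1 = x_1^{2} - 1, LT = x_1^{2}.
g_2 = x_1x_2 - x_1 + x_2 - 1, LT = x_1x_2.
g_3 = x_2^{2} + x_1 - x_2 - 1, LT = x_2^{2}.
r = x_1 + x_2 + 1, LT = x_1.

S(g_2,r): lcm = x_1x_2. S = -x_2^{2} - x_1 - 1.
  leading term x_2^{2}: subtract (-1)·g_3 from -x_2^{2} - x_1 - 1 → -x_2 + 1
  leading term x_2: no divisor's leading term divides it; move -x_2 to the remainder.
  leading term 1: no divisor's leading term divides it; move 1 to the remainder.
  remainder -x_2 + 1 ≠ 0; add m_5 = -x_2 + 1 to the basis.

The other S-polynomials (S(g_1,g_2), S(g_1,g_3), S(g_1,r), S(g_2,g_3), S(g_3,r), S(g_1,m_5), S(g_2,m_5), S(g_3,m_5), S(r,m_5)) all reduce to 0 modulo the current basis, so we have a Gröbner basis.
Inter-reduce: drop elements whose leading term is divisible by another's, tail-reduce, and make monic.
Reduced Gröbner basis: {x_1 - 1, x_2 - 1}.
The reduced Gröbner basis of I + (p) is {x_1 - 1, x_2 - 1} ≠ {1}, a proper ideal, so the enlarged system stays consistent: p is independent of I, with normal form x_1 + x_2 + 1.

Ideal membership is decidable via reduction modulo a Gröbner basis.

x_2^{2} - x_1 is independent of I; its normal form modulo I is x_1 + x_2 + 1.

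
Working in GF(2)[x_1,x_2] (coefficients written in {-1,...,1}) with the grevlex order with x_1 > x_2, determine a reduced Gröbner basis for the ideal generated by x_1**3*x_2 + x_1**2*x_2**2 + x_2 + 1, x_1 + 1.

G = {x_2**2 + 1, x_1 + 1}

Buchberger's algorithm terminates because the ascending chain of leading-term ideals stabilizes.

f_1 = x_1**3*x_2 + x_1**2*x_2**2 + x_2 + 1, LT = x_1**3*x_2.
f_2 = x_1 + 1, LT = x_1.

S(f_1,f_2): lcm = x_1**3*x_2. S = x_1**2*x_2**2 + x_1**2*x_2 + x_2 + 1.
  leading term x_1**2*x_2**2: subtract (x_1*x_2**2)·f_2 from x_1**2*x_2**2 + x_1**2*x_2 + x_2 + 1 → x_1**2*x_2 + x_1*x_2**2 + x_2 + 1
  leading term x_1**2*x_2: subtract (x_1*x_2)·f_2 from x_1**2*x_2 + x_1*x_2**2 + x_2 + 1 → x_1*x_2**2 + x_1*x_2 + x_2 + 1
  leading term x_1*x_2**2: subtract (x_2**2)·f_2 from x_1*x_2**2 + x_1*x_2 + x_2 + 1 → x_1*x_2 + x_2**2 + x_2 + 1
  leading term x_1*x_2: subtract (x_2)·f_2 from x_1*x_2 + x_2**2 + x_2 + 1 → x_2**2 + 1
  leading term x_2**2: no divisor's leading term divides it; move x_2**2 to the remainder.
  leading term 1: no divisor's leading term divides it; move 1 to the remainder.
  remainder x_2**2 + 1 ≠ 0; add g_3 = x_2**2 + 1 to the basis.

S(f_1,g_3): lcm = x_1**3*x_2**2. S = x_1**2*x_2**3 + x_1**3 + x_2**2 + x_2.
  leading term x_1**2*x_2**3: subtract (x_1*x_2**3)·f_2 from x_1**2*x_2**3 + x_1**3 + x_2**2 + x_2 → x_1*x_2**3 + x_1**3 + x_2**2 + x_2
  leading term x_1*x_2**3: subtract (x_2**3)·f_2 from x_1*x_2**3 + x_1**3 + x_2**2 + x_2 → x_1**3 + x_2**3 + x_2**2 + x_2
  leading term x_1**3: subtract (x_1**2)·f_2 from x_1**3 + x_2**3 + x_2**2 + x_2 → x_2**3 + x_1**2 + x_2**2 + x_2
  leading term x_2**3: subtract (x_2)·g_3 from x_2**3 + x_1**2 + x_2**2 + x_2 → x_1**2 + x_2**2
  leading term x_1**2: subtract (x_1)·f_2 from x_1**2 + x_2**2 → x_2**2 + x_1
  leading term x_2**2: subtract (1)·g_3 from x_2**2 + x_1 → x_1 + 1
  leading term x_1: subtract (1)·f_2 from x_1 + 1 → 0
  remainder 0.

S(f_2,g_3): leading monomials are coprime, so the S-polynomial reduces to 0 (Buchberger's first criterion).
Every S-polynomial of the final basis reduces to 0, so we have a Gröbner basis.
Inter-reduce: drop elements whose leading term is divisible by another's, tail-reduce, and make monic.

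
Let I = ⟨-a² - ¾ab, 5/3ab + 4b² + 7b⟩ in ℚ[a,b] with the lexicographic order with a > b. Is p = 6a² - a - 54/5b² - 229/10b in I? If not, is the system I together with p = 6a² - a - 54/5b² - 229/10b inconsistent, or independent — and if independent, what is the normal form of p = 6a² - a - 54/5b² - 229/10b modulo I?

First compute the reduced Gröbner basis of I by Buchberger's algorithm.
f_1 = -a² - ¾ab, LT = a².
f_2 = 5/3ab + 4b² + 7b, LT = ab.

S(f_1,f_2): lcm = a²b. S = -33/20ab² - 21/5ab.
  leading term ab²: subtract (-99/100b)·f_2 from -33/20ab² - 21/5ab → -21/5ab + 99/25b³ + 693/100b²
  leading term ab: subtract (-63/25)·f_2 from -21/5ab + 99/25b³ + 693/100b² → 99/25b³ + 1701/100b² + 441/25b
  leading term b³: no divisor's leading term divides it; move 99/25b³ to the remainder.
  leading term b²: no divisor's leading term divides it; move 1701/100b² to the remainder.
  leading term b: no divisor's leading term divides it; move 441/25b to the remainder.
  remainder 99/25b³ + 1701/100b² + 441/25b ≠ 0; add h_3 = 99/25b³ + 1701/100b² + 441/25b to the basis.

The other S-polynomials (S(f_1,h_3), S(f_2,h_3)) all reduce to 0 modulo the current basis, so we have a Gröbner basis.
Inter-reduce: drop elements whose leading term is divisible by another's, tail-reduce, and make monic.
Reduced Gröbner basis: {a² - 9/5b² - 63/20b, ab + 12/5b² + 21/5b, b³ + 189/44b² + 49/11b}.
Label its elements g_1 = a² - 9/5b² - 63/20b, g_2 = ab + 12/5b² + 21/5b, g_3 = b³ + 189/44b² + 49/11b.

Reduce p = 6a² - a - 54/5b² - 229/10b modulo G:
  leading term a²: subtract (6)·g_1 from 6a² - a - 54/5b² - 229/10b → -a - 4b
  leading term a: no divisor's leading term divides it; move -a to the remainder.
  leading term b: no divisor's leading term divides it; move -4b to the remainder.
  normal form = -a - 4b.
The normal form is nonzero, so p ∉ I. Since p minus its normal form lies in I, I + (p) = I + (r) where r = -a - 4b; decide whether this ideal is the whole ring.
Run Buchberger on G together with r (pairs among the g_i already reduce to 0 since G is a Gröbner basis):
g_1 = a² - 9/5b² - 63/20b, LT = a².
g_2 = ab + 12/5b² + 21/5b, LT = ab.
g_3 = b³ + 189/44b² + 49/11b, LT = b³.
r = -a - 4b, LT = a.

S(g_1,r): lcm = a². S = -4ab - 9/5b² - 63/20b.
  leading term ab: subtract (-4)·g_2 from -4ab - 9/5b² - 63/20b → 39/5b² + 273/20b
  leading term b²: no divisor's leading term divides it; move 39/5b² to the remainder.
  leading term b: no divisor's leading term divides it; move 273/20b to the remainder.
  remainder 39/5b² + 273/20b ≠ 0; add m_5 = 39/5b² + 273/20b to the basis.

S(g_2,r): lcm = ab. S = -8/5b² + 21/5b.
  leading term b²: subtract (-8/39)·m_5 from -8/5b² + 21/5b → 7b
  leading term b: no divisor's leading term divides it; move 7b to the remainder.
  remainder 7b ≠ 0; add m_6 = 7b to the basis.

The other S-polynomials (S(g_1,g_2), S(g_1,g_3), S(g_2,g_3), S(g_3,r), S(g_1,m_5), S(g_2,m_5), S(g_3,m_5), S(r,m_5), S(g_1,m_6), S(g_2,m_6), S(g_3,m_6), S(r,m_6), S(m_5,m_6)) all reduce to 0 modulo the current basis, so we have a Gröbner basis.
Inter-reduce: drop elements whose leading term is divisible by another's, tail-reduce, and make monic.
Reduced Gröbner basis: {a, b}.
The reduced Gröbner basis of I + (p) is {a, b} ≠ {1}, a proper ideal, so the enlarged system stays consistent: p is independent of I, with normal form -a - 4b.

6a² - a - 54/5b² - 229/10b is independent of I; its normal form modulo I is -a - 4b.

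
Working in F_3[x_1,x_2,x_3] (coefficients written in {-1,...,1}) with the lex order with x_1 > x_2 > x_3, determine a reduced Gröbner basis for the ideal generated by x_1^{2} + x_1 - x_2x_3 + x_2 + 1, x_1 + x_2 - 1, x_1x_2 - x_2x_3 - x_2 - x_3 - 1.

f_1 = x_1^{2} + x_1 - x_2x_3 + x_2 + 1, LT = x_1^{2}.
f_2 = x_1 + x_2 - 1, LT = x_1.
f_3 = x_1x_2 - x_2x_3 - x_2 - x_3 - 1, LT = x_1x_2.

S(f_1,f_2): lcm = x_1^{2}. S = -x_1x_2 - x_1 - x_2x_3 + x_2 + 1.
  leading term x_1x_2: subtract (-x_2)·f_2 from -x_1x_2 - x_1 - x_2x_3 + x_2 + 1 → -x_1 + x_2^{2} - x_2x_3 + 1
  leading term x_1: subtract (-1)·f_2 from -x_1 + x_2^{2} - x_2x_3 + 1 → x_2^{2} - x_2x_3 + x_2
  leading term x_2^{2}: no divisor's leading term divides it; move x_2^{2} to the remainder.
  leading term x_2x_3: no divisor's leading term divides it; move -x_2x_3 to the remainder.
  leading term x_2: no divisor's leading term divides it; move x_2 to the remainder.
  remainder x_2^{2} - x_2x_3 + x_2 ≠ 0; add g_4 = x_2^{2} - x_2x_3 + x_2 to the basis.

S(f_1,f_3): lcm = x_1^{2}x_2. S = x_1x_2x_3 - x_1x_2 + x_1x_3 + x_1 - x_2^{2}x_3 + x_2^{2} + x_2.
  leading term x_1x_2x_3: subtract (x_2x_3)·f_2 from x_1x_2x_3 - x_1x_2 + x_1x_3 + x_1 - x_2^{2}x_3 + x_2^{2} + x_2 → -x_1x_2 + x_1x_3 + x_1 + x_2^{2}x_3 + x_2^{2} + x_2x_3 + x_2
  leading term x_1x_2: subtract (-x_2)·f_2 from -x_1x_2 + x_1x_3 + x_1 + x_2^{2}x_3 + x_2^{2} + x_2x_3 + x_2 → x_1x_3 + x_1 + x_2^{2}x_3 - x_2^{2} + x_2x_3
  leading term x_1x_3: subtract (x_3)·f_2 from x_1x_3 + x_1 + x_2^{2}x_3 - x_2^{2} + x_2x_3 → x_1 + x_2^{2}x_3 - x_2^{2} + x_3
  leading term x_1: subtract (1)·f_2 from x_1 + x_2^{2}x_3 - x_2^{2} + x_3 → x_2^{2}x_3 - x_2^{2} - x_2 + x_3 + 1
  leading term x_2^{2}x_3: subtract (x_3)·g_4 from x_2^{2}x_3 - x_2^{2} - x_2 + x_3 + 1 → -x_2^{2} + x_2x_3^{2} - x_2x_3 - x_2 + x_3 + 1
  leading term x_2^{2}: subtract (-1)·g_4 from -x_2^{2} + x_2x_3^{2} - x_2x_3 - x_2 + x_3 + 1 → x_2x_3^{2} + x_2x_3 + x_3 + 1
  leading term x_2x_3^{2}: no divisor's leading term divides it; move x_2x_3^{2} to the remainder.
  leading term x_2x_3: no divisor's leading term divides it; move x_2x_3 to the remainder.
  leading term x_3: no divisor's leading term divides it; move x_3 to the remainder.
  leading term 1: no divisor's leading term divides it; move 1 to the remainder.
  remainder x_2x_3^{2} + x_2x_3 + x_3 + 1 ≠ 0; add g_5 = x_2x_3^{2} + x_2x_3 + x_3 + 1 to the basis.

S(f_2,f_3): lcm = x_1x_2. S = x_2^{2} + x_2x_3 + x_3 + 1.
  leading term x_2^{2}: subtract (1)·g_4 from x_2^{2} + x_2x_3 + x_3 + 1 → -x_2x_3 - x_2 + x_3 + 1
  leading term x_2x_3: no divisor's leading term divides it; move -x_2x_3 to the remainder.
  leading term x_2: no divisor's leading term divides it; move -x_2 to the remainder.
  leading term x_3: no divisor's leading term divides it; move x_3 to the remainder.
  leading term 1: no divisor's leading term divides it; move 1 to the remainder.
  remainder -x_2x_3 - x_2 + x_3 + 1 ≠ 0; add g_6 = -x_2x_3 - x_2 + x_3 + 1 to the basis.

S(f_3,g_5): lcm = x_1x_2x_3^{2}. S = -x_1x_2x_3 - x_1x_3 - x_1 - x_2x_3^{3} - x_2x_3^{2} - x_3^{3} - x_3^{2}.
  leading term x_1x_2x_3: subtract (-x_2x_3)·f_2 from -x_1x_2x_3 - x_1x_3 - x_1 - x_2x_3^{3} - x_2x_3^{2} - x_3^{3} - x_3^{2} → -x_1x_3 - x_1 + x_2^{2}x_3 - x_2x_3^{3} - x_2x_3^{2} - x_2x_3 - x_3^{3} - x_3^{2}
  leading term x_1x_3: subtract (-x_3)·f_2 from -x_1x_3 - x_1 + x_2^{2}x_3 - x_2x_3^{3} - x_2x_3^{2} - x_2x_3 - x_3^{3} - x_3^{2} → -x_1 + x_2^{2}x_3 - x_2x_3^{3} - x_2x_3^{2} - x_3^{3} - x_3^{2} - x_3
  leading term x_1: subtract (-1)·f_2 from -x_1 + x_2^{2}x_3 - x_2x_3^{3} - x_2x_3^{2} - x_3^{3} - x_3^{2} - x_3 → x_2^{2}x_3 - x_2x_3^{3} - x_2x_3^{2} + x_2 - x_3^{3} - x_3^{2} - x_3 - 1
  leading term x_2^{2}x_3: subtract (x_3)·g_4 from x_2^{2}x_3 - x_2x_3^{3} - x_2x_3^{2} + x_2 - x_3^{3} - x_3^{2} - x_3 - 1 → -x_2x_3^{3} - x_2x_3 + x_2 - x_3^{3} - x_3^{2} - x_3 - 1
  leading term x_2x_3^{3}: subtract (-x_3)·g_5 from -x_2x_3^{3} - x_2x_3 + x_2 - x_3^{3} - x_3^{2} - x_3 - 1 → x_2x_3^{2} - x_2x_3 + x_2 - x_3^{3} - 1
  leading term x_2x_3^{2}: subtract (1)·g_5 from x_2x_3^{2} - x_2x_3 + x_2 - x_3^{3} - 1 → x_2x_3 + x_2 - x_3^{3} - x_3 + 1
  leading term x_2x_3: subtract (-1)·g_6 from x_2x_3 + x_2 - x_3^{3} - x_3 + 1 → -x_3^{3} - 1
  leading term x_3^{3}: no divisor's leading term divides it; move -x_3^{3} to the remainder.
  leading term 1: no divisor's leading term divides it; move -1 to the remainder.
  remainder -x_3^{3} - 1 ≠ 0; add g_7 = -x_3^{3} - 1 to the basis.

S(g_4,g_5): lcm = x_2^{2}x_3^{2}. S = -x_2^{2}x_3 - x_2x_3^{3} + x_2x_3^{2} - x_2x_3 - x_2.
  leading term x_2^{2}x_3: subtract (-x_3)·g_4 from -x_2^{2}x_3 - x_2x_3^{3} + x_2x_3^{2} - x_2x_3 - x_2 → -x_2x_3^{3} - x_2
  leading term x_2x_3^{3}: subtract (-x_3)·g_5 from -x_2x_3^{3} - x_2 → x_2x_3^{2} - x_2 + x_3^{2} + x_3
  leading term x_2x_3^{2}: subtract (1)·g_5 from x_2x_3^{2} - x_2 + x_3^{2} + x_3 → -x_2x_3 - x_2 + x_3^{2} - 1
  leading term x_2x_3: subtract (1)·g_6 from -x_2x_3 - x_2 + x_3^{2} - 1 → x_3^{2} - x_3 + 1
  leading term x_3^{2}: no divisor's leading term divides it; move x_3^{2} to the remainder.
  leading term x_3: no divisor's leading term divides it; move -x_3 to the remainder.
  leading term 1: no divisor's leading term divides it; move 1 to the remainder.
  remainder x_3^{2} - x_3 + 1 ≠ 0; add g_8 = x_3^{2} - x_3 + 1 to the basis.

The other S-polynomials (S(f_1,g_4), S(f_2,g_4), S(f_3,g_4), S(f_1,g_5), S(f_2,g_5), S(f_1,g_6), S(f_2,g_6), S(f_3,g_6), S(g_4,g_6), S(g_5,g_6), S(f_1,g_7), S(f_2,g_7), S(f_3,g_7), S(g_4,g_7), S(g_5,g_7), S(g_6,g_7), S(f_1,g_8), S(f_2,g_8), S(f_3,g_8), S(g_4,g_8), S(g_5,g_8), S(g_6,g_8), S(g_7,g_8)) all reduce to 0 modulo the current basis, so we have a Gröbner basis.
Inter-reduce: drop elements whose leading term is divisible by another's, tail-reduce, and make monic.

G = {x_1 + x_2 - 1, x_2^{2} - x_2 - x_3 - 1, x_2x_3 + x_2 - x_3 - 1, x_3^{2} - x_3 + 1}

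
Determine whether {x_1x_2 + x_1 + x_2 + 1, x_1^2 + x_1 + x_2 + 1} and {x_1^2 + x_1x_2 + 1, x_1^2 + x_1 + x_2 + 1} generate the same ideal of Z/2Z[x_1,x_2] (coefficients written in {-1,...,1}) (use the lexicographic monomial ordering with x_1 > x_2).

No, the ideals differ.

For a fixed monomial order, each ideal has a unique reduced Gröbner basis; comparing bases decides equality.
Buchberger on the first generating set:
f_1 = x_1x_2 + x_1 + x_2 + 1, LT = x_1x_2.
f_2 = x_1^2 + x_1 + x_2 + 1, LT = x_1^2.

S(f_1,f_2): lcm = x_1^2x_2. S = x_1^2 + x_1 + x_2^2 + x_2.
  leading term x_1^2: subtract (1)·f_2 from x_1^2 + x_1 + x_2^2 + x_2 → x_2^2 + 1
  leading term x_2^2: no divisor's leading term divides it; move x_2^2 to the remainder.
  leading term 1: no divisor's leading term divides it; move 1 to the remainder.
  remainder x_2^2 + 1 ≠ 0; add g_3 = x_2^2 + 1 to the basis.

The other S-polynomials (S(f_1,g_3), S(f_2,g_3)) all reduce to 0 modulo the current basis, so we have a Gröbner basis.
Inter-reduce: drop elements whose leading term is divisible by another's, tail-reduce, and make monic.
Reduced Gröbner basis: {x_1^2 + x_1 + x_2 + 1, x_1x_2 + x_1 + x_2 + 1, x_2^2 + 1}.

Buchberger on the second generating set:
h_1 = x_1^2 + x_1x_2 + 1, LT = x_1^2.
h_2 = x_1^2 + x_1 + x_2 + 1, LT = x_1^2.

S(h_1,h_2): lcm = x_1^2. S = x_1x_2 + x_1 + x_2.
  leading term x_1x_2: no divisor's leading term divides it; move x_1x_2 to the remainder.
  leading term x_1: no divisor's leading term divides it; move x_1 to the remainder.
  leading term x_2: no divisor's leading term divides it; move x_2 to the remainder.
  remainder x_1x_2 + x_1 + x_2 ≠ 0; add k_3 = x_1x_2 + x_1 + x_2 to the basis.

S(h_1,k_3): lcm = x_1^2x_2. S = x_1^2 + x_1x_2^2 + x_1x_2 + x_2.
  leading term x_1^2: subtract (1)·h_1 from x_1^2 + x_1x_2^2 + x_1x_2 + x_2 → x_1x_2^2 + x_2 + 1
  leading term x_1x_2^2: subtract (x_2)·k_3 from x_1x_2^2 + x_2 + 1 → x_1x_2 + x_2^2 + x_2 + 1
  leading term x_1x_2: subtract (1)·k_3 from x_1x_2 + x_2^2 + x_2 + 1 → x_1 + x_2^2 + 1
  leading term x_1: no divisor's leading term divides it; move x_1 to the remainder.
  leading term x_2^2: no divisor's leading term divides it; move x_2^2 to the remainder.
  leading term 1: no divisor's leading term divides it; move 1 to the remainder.
  remainder x_1 + x_2^2 + 1 ≠ 0; add k_4 = x_1 + x_2^2 + 1 to the basis.

S(k_3,k_4): lcm = x_1x_2. S = x_1 + x_2^3.
  leading term x_1: subtract (1)·k_4 from x_1 + x_2^3 → x_2^3 + x_2^2 + 1
  leading term x_2^3: no divisor's leading term divides it; move x_2^3 to the remainder.
  leading term x_2^2: no divisor's leading term divides it; move x_2^2 to the remainder.
  leading term 1: no divisor's leading term divides it; move 1 to the remainder.
  remainder x_2^3 + x_2^2 + 1 ≠ 0; add k_5 = x_2^3 + x_2^2 + 1 to the basis.

The other S-polynomials (S(h_2,k_3), S(h_1,k_4), S(h_2,k_4), S(h_1,k_5), S(h_2,k_5), S(k_3,k_5), S(k_4,k_5)) all reduce to 0 modulo the current basis, so we have a Gröbner basis.
Inter-reduce: drop elements whose leading term is divisible by another's, tail-reduce, and make monic.
Reduced Gröbner basis: {x_1 + x_2^2 + 1, x_2^3 + x_2^2 + 1}.

These differ, so the ideals are not equal.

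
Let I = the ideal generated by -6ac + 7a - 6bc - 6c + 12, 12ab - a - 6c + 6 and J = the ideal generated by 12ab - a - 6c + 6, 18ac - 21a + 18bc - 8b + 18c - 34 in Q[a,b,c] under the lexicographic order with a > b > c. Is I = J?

Since reduced Gröbner bases are canonical representatives of ideals under a given ordering, it suffices to compute and compare them.
Buchberger on the first generating set:
f_1 = -6ac + 7a - 6bc - 6c + 12, LT = ac.
f_2 = 12ab - a - 6c + 6, LT = ab.

S(f_1,f_2): lcm = abc. S = -7/6ab + 1/12ac + b^2c + bc - 2b + 1/2c^2 - 1/2c.
  reduce S modulo (f_1, f_2):
  remainder b^2c + 11/12bc - 2b + 1/2c^2 - 7/6c + 3/4 ≠ 0; add g_3 = b^2c + 11/12bc - 2b + 1/2c^2 - 7/6c + 3/4 to the basis.

The other S-polynomials (S(f_1,g_3), S(f_2,g_3)) all reduce to 0 modulo the current basis, so we have a Gröbner basis.
Inter-reduce: drop elements whose leading term is divisible by another's, tail-reduce, and make monic.
Reduced Gröbner basis: {ab - 1/12a - 1/2c + 1/2, ac - 7/6a + bc + c - 2, b^2c + 11/12bc - 2b + 1/2c^2 - 7/6c + 3/4}.

Buchberger on the second generating set:
h_1 = 12ab - a - 6c + 6, LT = ab.
h_2 = 18ac - 21a + 18bc - 8b + 18c - 34, LT = ac.

S(h_1,h_2): lcm = abc. S = 7/6ab - 1/12ac - b^2c + 4/9b^2 - bc + 17/9b - 1/2c^2 + 1/2c.
  reduce S modulo (h_1, h_2):
  remainder -b^2c + 4/9b^2 - 11/12bc + 50/27b - 1/2c^2 + 7/6c - 20/27 ≠ 0; add k_3 = -b^2c + 4/9b^2 - 11/12bc + 50/27b - 1/2c^2 + 7/6c - 20/27 to the basis.

The other S-polynomials (S(h_1,k_3), S(h_2,k_3)) all reduce to 0 modulo the current basis, so we have a Gröbner basis.
Inter-reduce: drop elements whose leading term is divisible by another's, tail-reduce, and make monic.
Reduced Gröbner basis: {ab - 1/12a - 1/2c + 1/2, ac - 7/6a + bc - 4/9b + c - 17/9, b^2c - 4/9b^2 + 11/12bc - 50/27b + 1/2c^2 - 7/6c + 20/27}.

These differ, so the ideals are not equal.
The choice of monomial ordering does not affect the verdict — as long as both bases are computed under the same ordering, their equality decides ideal equality.

No, the ideals differ.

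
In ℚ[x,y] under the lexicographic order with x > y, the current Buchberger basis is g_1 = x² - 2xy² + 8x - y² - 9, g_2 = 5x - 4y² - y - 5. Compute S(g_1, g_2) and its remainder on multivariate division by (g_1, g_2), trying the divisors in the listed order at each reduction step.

S(g_1, g_2) = -6/5xy² + ⅕xy + 9x - y² - 9; remainder on division = -24/25y⁴ - 2/25y³ + 126/25y² + 2y.

lcm(LM(g_1), LM(g_2)) = x².
S = (lcm/LT(g_1))·g_1 − (lcm/LT(g_2))·g_2 = -6/5xy² + ⅕xy + 9x - y² - 9.
Reduce S modulo (g_1, g_2) in that order:
  leading term xy²: subtract (-6/25y²)·g_2 from -6/5xy² + ⅕xy + 9x - y² - 9 → ⅕xy + 9x - 24/25y⁴ - 6/25y³ - 11/5y² - 9
  leading term xy: subtract (1/25y)·g_2 from ⅕xy + 9x - 24/25y⁴ - 6/25y³ - 11/5y² - 9 → 9x - 24/25y⁴ - 2/25y³ - 54/25y² + ⅕y - 9
  leading term x: subtract (9/5)·g_2 from 9x - 24/25y⁴ - 2/25y³ - 54/25y² + ⅕y - 9 → -24/25y⁴ - 2/25y³ + 126/25y² + 2y
  leading term y⁴: no divisor's leading term divides it; move -24/25y⁴ to the remainder.
  leading term y³: no divisor's leading term divides it; move -2/25y³ to the remainder.
  leading term y²: no divisor's leading term divides it; move 126/25y² to the remainder.
  leading term y: no divisor's leading term divides it; move 2y to the remainder.
The remainder -24/25y⁴ - 2/25y³ + 126/25y² + 2y is nonzero, so it would be added as the next basis element.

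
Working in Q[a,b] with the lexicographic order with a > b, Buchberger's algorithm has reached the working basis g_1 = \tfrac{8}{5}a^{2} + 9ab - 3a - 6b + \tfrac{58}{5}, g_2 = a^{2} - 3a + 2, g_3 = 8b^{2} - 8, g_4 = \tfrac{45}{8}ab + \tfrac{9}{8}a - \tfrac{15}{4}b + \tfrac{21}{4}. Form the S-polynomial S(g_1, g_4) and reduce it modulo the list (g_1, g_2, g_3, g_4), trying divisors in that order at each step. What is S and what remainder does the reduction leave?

lcm(LM(g_1), LM(g_4)) = a^{2}b.
S = (lcm/LT(g_1))·g_1 − (lcm/LT(g_4))·g_4 = -\tfrac{1}{5}a^{2} + \tfrac{45}{8}ab^{2} - \tfrac{29}{24}ab - \tfrac{14}{15}a - \tfrac{15}{4}b^{2} + \tfrac{29}{4}b.
Reduce S modulo (g_1, g_2, g_3, g_4) in that order:
  leading term a^{2}: subtract (-\tfrac{1}{8})·g_1 from -\tfrac{1}{5}a^{2} + \tfrac{45}{8}ab^{2} - \tfrac{29}{24}ab - \tfrac{14}{15}a - \tfrac{15}{4}b^{2} + \tfrac{29}{4}b → \tfrac{45}{8}ab^{2} - \tfrac{1}{12}ab - \tfrac{157}{120}a - \tfrac{15}{4}b^{2} + \tfrac{13}{2}b + \tfrac{29}{20}
  leading term ab^{2}: subtract (\tfrac{45}{64}a)·g_3 from \tfrac{45}{8}ab^{2} - \tfrac{1}{12}ab - \tfrac{157}{120}a - \tfrac{15}{4}b^{2} + \tfrac{13}{2}b + \tfrac{29}{20} → -\tfrac{1}{12}ab + \tfrac{259}{60}a - \tfrac{15}{4}b^{2} + \tfrac{13}{2}b + \tfrac{29}{20}
  leading term ab: subtract (-\tfrac{2}{135})·g_4 from -\tfrac{1}{12}ab + \tfrac{259}{60}a - \tfrac{15}{4}b^{2} + \tfrac{13}{2}b + \tfrac{29}{20} → \tfrac{13}{3}a - \tfrac{15}{4}b^{2} + \tfrac{58}{9}b + \tfrac{55}{36}
  leading term a: no divisor's leading term divides it; move \tfrac{13}{3}a to the remainder.
  leading term b^{2}: subtract (-\tfrac{15}{32})·g_3 from -\tfrac{15}{4}b^{2} + \tfrac{58}{9}b + \tfrac{55}{36} → \tfrac{58}{9}b - \tfrac{20}{9}
  leading term b: no divisor's leading term divides it; move \tfrac{58}{9}b to the remainder.
  leading term 1: no divisor's leading term divides it; move -\tfrac{20}{9} to the remainder.
The remainder \tfrac{13}{3}a + \tfrac{58}{9}b - \tfrac{20}{9} is nonzero, so it would be added as the next basis element.

S(g_1, g_4) = -\tfrac{1}{5}a^{2} + \tfrac{45}{8}ab^{2} - \tfrac{29}{24}ab - \tfrac{14}{15}a - \tfrac{15}{4}b^{2} + \tfrac{29}{4}b; remainder on division = \tfrac{13}{3}a + \tfrac{58}{9}b - \tfrac{20}{9}.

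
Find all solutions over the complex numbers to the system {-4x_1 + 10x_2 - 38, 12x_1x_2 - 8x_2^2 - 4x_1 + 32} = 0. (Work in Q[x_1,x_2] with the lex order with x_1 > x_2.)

{(-87/11, 7/11), (3, 5)}

Compute a lex Gröbner basis by Buchberger's algorithm.
f_1 = -4x_1 + 10x_2 - 38, LT = x_1.
f_2 = 12x_1x_2 - 4x_1 - 8x_2^2 + 32, LT = x_1x_2.

S(f_1,f_2): lcm = x_1x_2. S = 1/3x_1 - 11/6x_2^2 + 19/2x_2 - 8/3.
  reduce S modulo (f_1, f_2):
  remainder -11/6x_2^2 + 31/3x_2 - 35/6 ≠ 0; add h_3 = -11/6x_2^2 + 31/3x_2 - 35/6 to the basis.

The other S-polynomials (S(f_1,h_3), S(f_2,h_3)) all reduce to 0 modulo the current basis, so we have a Gröbner basis.
Inter-reduce: drop elements whose leading term is divisible by another's, tail-reduce, and make monic.
Reduced Gröbner basis: {x_1 - 5/2x_2 + 19/2, x_2^2 - 62/11x_2 + 35/11}.

Since the basis is lex-ordered, x_2^2 - 62/11x_2 + 35/11 is univariate in x_2. Its roots are {7/11, 5}. Back-substituting each root into the other basis elements fixes the other coordinates.
  x_2 = 7/11: the earlier basis element becomes x_1 + 87/11 = 0, giving x_1 = -87/11 — point (-87/11, 7/11).
  x_2 = 5: the earlier basis element becomes x_1 - 3 = 0, giving x_1 = 3 — point (3, 5).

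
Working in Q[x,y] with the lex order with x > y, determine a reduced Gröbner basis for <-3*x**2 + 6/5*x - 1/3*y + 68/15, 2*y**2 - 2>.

G = {x**2 - 2/5*x + 1/9*y - 68/45, y**2 - 1}

Buchberger's algorithm terminates because the ascending chain of leading-term ideals stabilizes.

f_1 = -3*x**2 + 6/5*x - 1/3*y + 68/15, LT = x**2.
f_2 = 2*y**2 - 2, LT = y**2.

The S-polynomials (S(f_1,f_2)) all reduce to 0 modulo the current basis, so we have a Gröbner basis.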